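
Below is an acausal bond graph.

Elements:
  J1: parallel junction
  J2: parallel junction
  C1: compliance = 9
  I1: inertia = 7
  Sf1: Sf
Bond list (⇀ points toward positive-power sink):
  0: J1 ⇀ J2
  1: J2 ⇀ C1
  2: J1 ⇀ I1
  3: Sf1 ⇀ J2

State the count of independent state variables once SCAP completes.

#3 |Sf1  (Sf1: flow source, stroke at near end)
#1 |J2  (C1: C, integral causality)
#0 |J1  (0-jn J2 has e-setter on 1)
#2 |I1  (0-jn J1 has e-setter on 0)

2  (C1, I1 all integral)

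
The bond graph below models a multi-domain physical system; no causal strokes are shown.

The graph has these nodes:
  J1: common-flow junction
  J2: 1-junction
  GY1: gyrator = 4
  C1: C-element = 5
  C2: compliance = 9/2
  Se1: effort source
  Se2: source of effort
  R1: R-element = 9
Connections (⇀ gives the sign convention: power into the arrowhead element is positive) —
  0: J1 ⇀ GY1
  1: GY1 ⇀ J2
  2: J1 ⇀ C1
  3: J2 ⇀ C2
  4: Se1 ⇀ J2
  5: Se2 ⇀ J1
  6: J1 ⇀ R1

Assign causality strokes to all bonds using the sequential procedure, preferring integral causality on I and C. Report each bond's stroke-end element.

b0 |GY1
b1 |GY1
b2 |J1
b3 |J2
b4 |J2
b5 |J1
b6 |J1

b4 |J2  (Se1: effort source, stroke at far end)
b5 |J1  (source Se2 imposes e)
b2 |J1  (prefer integral on C1)
b3 |J2  (prefer integral on C2)
b1 |GY1  (only one flow-in slot at J2)
b0 |GY1  (GY GY1: same side as bond 1)
b6 |J1  (J1: bond 0 brought flow, rest push out)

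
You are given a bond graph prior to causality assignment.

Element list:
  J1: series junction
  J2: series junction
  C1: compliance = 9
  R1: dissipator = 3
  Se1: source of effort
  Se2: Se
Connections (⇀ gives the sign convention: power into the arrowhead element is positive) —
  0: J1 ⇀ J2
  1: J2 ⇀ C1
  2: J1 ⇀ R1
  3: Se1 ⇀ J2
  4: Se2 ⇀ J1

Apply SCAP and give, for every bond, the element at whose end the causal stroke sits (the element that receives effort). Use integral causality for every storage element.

#3 stroke→J2  (Se1 (Se) sets effort on bond)
#4 stroke→J1  (Se2: effort source, stroke at far end)
#1 stroke→J2  (C1 outputs effort q/C1)
#0 stroke→J1  (only one flow-in slot at J2)
#2 stroke→R1  (J1 needs exactly one f-in)

β0 stroke→J1
β1 stroke→J2
β2 stroke→R1
β3 stroke→J2
β4 stroke→J1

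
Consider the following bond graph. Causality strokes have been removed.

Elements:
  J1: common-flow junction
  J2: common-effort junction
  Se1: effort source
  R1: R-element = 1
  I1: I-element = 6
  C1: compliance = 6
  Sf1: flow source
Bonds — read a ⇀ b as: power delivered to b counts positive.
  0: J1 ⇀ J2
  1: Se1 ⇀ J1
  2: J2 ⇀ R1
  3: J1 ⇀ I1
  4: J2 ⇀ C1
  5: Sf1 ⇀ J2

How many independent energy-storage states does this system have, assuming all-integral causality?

2  (C1, I1 all integral)

β1 stroke at J1  (source Se1 imposes e)
β5 stroke at Sf1  (Sf1: flow source, stroke at near end)
β3 stroke at I1  (I1 integral (f out))
β0 stroke at J1  (1-jn J1 has f-setter on 3)
β4 stroke at J2  (C1: C, integral causality)
β2 stroke at R1  (J2: bond 4 brought effort, rest push out)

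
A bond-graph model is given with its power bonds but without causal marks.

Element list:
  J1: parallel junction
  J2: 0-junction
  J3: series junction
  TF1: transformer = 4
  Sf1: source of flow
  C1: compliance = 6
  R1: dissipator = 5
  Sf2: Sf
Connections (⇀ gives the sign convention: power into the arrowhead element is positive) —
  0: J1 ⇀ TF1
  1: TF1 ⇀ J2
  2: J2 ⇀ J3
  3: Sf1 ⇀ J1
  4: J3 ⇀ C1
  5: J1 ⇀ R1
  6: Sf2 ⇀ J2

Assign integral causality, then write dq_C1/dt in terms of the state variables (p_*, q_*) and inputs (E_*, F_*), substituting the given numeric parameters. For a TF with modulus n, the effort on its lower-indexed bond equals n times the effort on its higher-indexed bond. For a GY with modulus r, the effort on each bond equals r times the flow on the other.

#3 →Sf1  (source Sf1 imposes f)
#6 →Sf2  (source Sf2 imposes f)
#4 →J3  (C1: C, integral causality)
#2 →J2  (closing 1-jn rule on J3)
#1 →TF1  (J2: bond 2 brought effort, rest push out)
#0 →J1  (through TF1, causality passes straight; one stroke at TF1)
#5 →R1  (0-jn J1 has e-setter on 0)

dq_C1/dt = 4*F_Sf1 + F_Sf2 - 8*q_C1/15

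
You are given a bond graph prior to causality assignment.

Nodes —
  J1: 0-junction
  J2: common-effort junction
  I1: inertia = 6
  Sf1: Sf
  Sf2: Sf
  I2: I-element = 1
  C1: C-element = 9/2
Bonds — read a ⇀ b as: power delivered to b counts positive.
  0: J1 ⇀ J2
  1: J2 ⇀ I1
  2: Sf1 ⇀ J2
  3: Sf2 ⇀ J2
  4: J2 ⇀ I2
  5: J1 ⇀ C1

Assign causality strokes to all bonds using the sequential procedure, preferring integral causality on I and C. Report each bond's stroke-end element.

β2 →Sf1  (Sf1: flow source, stroke at near end)
β3 →Sf2  (Sf2 (Sf) sets flow on bond)
β1 →I1  (prefer integral on I1)
β4 →I2  (I2: I, integral causality)
β0 →J2  (closing 0-jn rule on J2)
β5 →J1  (closing 0-jn rule on J1)

β0 |J2
β1 |I1
β2 |Sf1
β3 |Sf2
β4 |I2
β5 |J1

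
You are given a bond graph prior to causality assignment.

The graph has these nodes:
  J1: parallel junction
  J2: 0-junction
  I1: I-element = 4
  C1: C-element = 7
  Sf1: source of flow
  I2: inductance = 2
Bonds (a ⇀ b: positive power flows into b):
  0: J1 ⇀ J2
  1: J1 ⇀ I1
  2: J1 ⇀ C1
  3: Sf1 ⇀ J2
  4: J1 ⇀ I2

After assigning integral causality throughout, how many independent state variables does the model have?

bond 3 stroke→Sf1  (Sf1: flow source, stroke at near end)
bond 0 stroke→J2  (only one effort-in slot at J2)
bond 1 stroke→I1  (I1 outputs flow p/I1)
bond 2 stroke→J1  (C1 integral (e out))
bond 4 stroke→I2  (J1: bond 2 brought effort, rest push out)

3  (C1, I1, I2 all integral)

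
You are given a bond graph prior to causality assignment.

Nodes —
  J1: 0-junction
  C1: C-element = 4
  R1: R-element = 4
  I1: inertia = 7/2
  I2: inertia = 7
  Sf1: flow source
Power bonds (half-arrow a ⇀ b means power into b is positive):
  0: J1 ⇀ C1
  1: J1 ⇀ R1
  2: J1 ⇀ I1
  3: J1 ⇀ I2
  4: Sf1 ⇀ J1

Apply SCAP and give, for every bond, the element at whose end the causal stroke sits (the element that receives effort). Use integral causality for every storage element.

bond 0 stroke at J1
bond 1 stroke at R1
bond 2 stroke at I1
bond 3 stroke at I2
bond 4 stroke at Sf1

#4 |Sf1  (Sf1 (Sf) sets flow on bond)
#0 |J1  (C1 integral (e out))
#1 |R1  (0-jn J1 has e-setter on 0)
#2 |I1  (J1: bond 0 brought effort, rest push out)
#3 |I2  (0-jn J1 has e-setter on 0)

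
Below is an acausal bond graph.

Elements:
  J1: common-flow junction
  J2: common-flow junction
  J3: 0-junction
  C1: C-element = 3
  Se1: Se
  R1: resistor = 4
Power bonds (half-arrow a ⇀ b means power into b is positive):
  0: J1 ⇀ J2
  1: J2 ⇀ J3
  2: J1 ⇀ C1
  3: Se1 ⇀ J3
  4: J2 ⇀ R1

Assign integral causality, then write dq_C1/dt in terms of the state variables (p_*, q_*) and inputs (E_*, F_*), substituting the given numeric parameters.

dq_C1/dt = -E_Se1/4 - q_C1/12

β3 stroke→J3  (Se1 (Se) sets effort on bond)
β1 stroke→J2  (common-e at J3 fixed by 3)
β2 stroke→J1  (prefer integral on C1)
β0 stroke→J2  (J1 needs exactly one f-in)
β4 stroke→R1  (closing 1-jn rule on J2)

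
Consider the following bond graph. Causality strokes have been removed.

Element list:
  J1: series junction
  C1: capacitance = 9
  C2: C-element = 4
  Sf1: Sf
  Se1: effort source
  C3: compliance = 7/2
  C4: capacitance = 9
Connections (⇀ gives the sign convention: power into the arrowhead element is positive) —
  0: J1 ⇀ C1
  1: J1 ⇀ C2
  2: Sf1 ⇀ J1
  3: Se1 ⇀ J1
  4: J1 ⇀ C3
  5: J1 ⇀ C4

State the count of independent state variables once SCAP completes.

4  (C1, C2, C3, C4 all integral)

β2 stroke→Sf1  (Sf1 (Sf) sets flow on bond)
β3 stroke→J1  (Se1 fixes effort; stroke away)
β0 stroke→J1  (1-jn J1 has f-setter on 2)
β1 stroke→J1  (J1: bond 2 brought flow, rest push out)
β4 stroke→J1  (common-f at J1 fixed by 2)
β5 stroke→J1  (J1 flow already set via bond 2)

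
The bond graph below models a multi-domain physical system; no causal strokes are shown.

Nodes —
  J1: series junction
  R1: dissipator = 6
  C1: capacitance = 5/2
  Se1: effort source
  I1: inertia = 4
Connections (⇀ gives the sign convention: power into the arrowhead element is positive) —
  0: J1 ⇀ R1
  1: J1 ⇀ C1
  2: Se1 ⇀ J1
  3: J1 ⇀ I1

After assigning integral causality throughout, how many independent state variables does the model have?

b2 |J1  (Se1 fixes effort; stroke away)
b1 |J1  (C1 integral (e out))
b3 |I1  (prefer integral on I1)
b0 |J1  (J1 flow already set via bond 3)

2  (C1, I1 all integral)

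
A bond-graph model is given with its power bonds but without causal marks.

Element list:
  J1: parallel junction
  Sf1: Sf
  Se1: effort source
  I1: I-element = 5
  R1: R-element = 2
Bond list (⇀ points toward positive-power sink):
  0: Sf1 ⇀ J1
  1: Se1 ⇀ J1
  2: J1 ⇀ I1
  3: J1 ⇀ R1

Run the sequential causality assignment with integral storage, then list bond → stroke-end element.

b0 →Sf1
b1 →J1
b2 →I1
b3 →R1

bond 0 →Sf1  (source Sf1 imposes f)
bond 1 →J1  (Se1 fixes effort; stroke away)
bond 2 →I1  (J1: bond 1 brought effort, rest push out)
bond 3 →R1  (common-e at J1 fixed by 1)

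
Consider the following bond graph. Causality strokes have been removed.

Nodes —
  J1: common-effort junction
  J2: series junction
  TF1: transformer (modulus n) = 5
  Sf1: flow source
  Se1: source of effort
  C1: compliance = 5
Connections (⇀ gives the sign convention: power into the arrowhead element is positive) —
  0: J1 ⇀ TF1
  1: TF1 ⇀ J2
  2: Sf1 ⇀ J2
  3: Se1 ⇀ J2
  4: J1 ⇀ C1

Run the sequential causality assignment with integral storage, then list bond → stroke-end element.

bond 0 |TF1
bond 1 |J2
bond 2 |Sf1
bond 3 |J2
bond 4 |J1

β2 →Sf1  (source Sf1 imposes f)
β3 →J2  (source Se1 imposes e)
β1 →J2  (1-jn J2 has f-setter on 2)
β0 →TF1  (TF TF1: opposite of bond 1)
β4 →J1  (J1 needs exactly one e-in)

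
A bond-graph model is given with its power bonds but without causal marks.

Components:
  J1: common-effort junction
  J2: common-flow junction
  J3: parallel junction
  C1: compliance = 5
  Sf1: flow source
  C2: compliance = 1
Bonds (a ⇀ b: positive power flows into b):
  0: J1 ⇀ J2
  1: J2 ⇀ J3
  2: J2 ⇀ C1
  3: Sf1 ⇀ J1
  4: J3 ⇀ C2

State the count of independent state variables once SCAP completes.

#3 →Sf1  (source Sf1 imposes f)
#0 →J1  (only one effort-in slot at J1)
#1 →J2  (J2 flow already set via bond 0)
#2 →J2  (common-f at J2 fixed by 0)
#4 →J3  (J3 needs exactly one e-in)

2  (C1, C2 all integral)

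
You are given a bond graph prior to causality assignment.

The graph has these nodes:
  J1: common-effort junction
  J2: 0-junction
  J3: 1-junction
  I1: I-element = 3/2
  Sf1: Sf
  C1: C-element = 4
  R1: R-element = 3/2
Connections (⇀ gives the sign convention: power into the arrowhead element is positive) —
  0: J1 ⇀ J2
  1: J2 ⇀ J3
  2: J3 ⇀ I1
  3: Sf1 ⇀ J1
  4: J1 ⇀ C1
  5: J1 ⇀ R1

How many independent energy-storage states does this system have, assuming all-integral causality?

2  (C1, I1 all integral)

bond 3 stroke→Sf1  (Sf1: flow source, stroke at near end)
bond 2 stroke→I1  (I1 integral (f out))
bond 1 stroke→J3  (J3: bond 2 brought flow, rest push out)
bond 0 stroke→J2  (closing 0-jn rule on J2)
bond 4 stroke→J1  (C1: C, integral causality)
bond 5 stroke→R1  (0-jn J1 has e-setter on 4)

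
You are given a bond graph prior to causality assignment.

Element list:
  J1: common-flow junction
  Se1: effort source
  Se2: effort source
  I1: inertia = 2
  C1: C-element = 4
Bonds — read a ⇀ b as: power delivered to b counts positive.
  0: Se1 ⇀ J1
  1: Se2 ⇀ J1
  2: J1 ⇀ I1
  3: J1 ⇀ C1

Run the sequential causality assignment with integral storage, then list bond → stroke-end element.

b0 stroke→J1  (source Se1 imposes e)
b1 stroke→J1  (source Se2 imposes e)
b2 stroke→I1  (I1 integral (f out))
b3 stroke→J1  (1-jn J1 has f-setter on 2)

#0 |J1
#1 |J1
#2 |I1
#3 |J1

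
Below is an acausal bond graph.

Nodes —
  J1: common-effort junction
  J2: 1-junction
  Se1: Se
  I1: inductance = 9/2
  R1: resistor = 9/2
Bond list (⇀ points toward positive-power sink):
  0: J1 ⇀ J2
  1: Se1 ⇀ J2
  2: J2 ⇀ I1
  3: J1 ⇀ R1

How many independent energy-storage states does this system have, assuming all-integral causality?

bond 1 stroke→J2  (source Se1 imposes e)
bond 2 stroke→I1  (prefer integral on I1)
bond 0 stroke→J2  (J2: bond 2 brought flow, rest push out)
bond 3 stroke→J1  (only one effort-in slot at J1)

1  (I1 all integral)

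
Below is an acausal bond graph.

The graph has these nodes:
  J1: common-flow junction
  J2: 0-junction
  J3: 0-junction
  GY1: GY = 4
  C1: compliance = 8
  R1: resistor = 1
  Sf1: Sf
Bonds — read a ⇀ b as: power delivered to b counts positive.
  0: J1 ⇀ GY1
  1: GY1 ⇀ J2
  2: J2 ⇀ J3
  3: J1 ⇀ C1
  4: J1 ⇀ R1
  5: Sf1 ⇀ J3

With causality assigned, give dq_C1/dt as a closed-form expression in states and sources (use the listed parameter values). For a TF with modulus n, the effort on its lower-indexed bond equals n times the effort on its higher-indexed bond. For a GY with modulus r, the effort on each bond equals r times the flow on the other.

dq_C1/dt = 4*F_Sf1 - q_C1/8

β5 |Sf1  (source Sf1 imposes f)
β2 |J3  (only one effort-in slot at J3)
β1 |J2  (closing 0-jn rule on J2)
β0 |J1  (GY1 both-in/both-out from 1)
β3 |J1  (prefer integral on C1)
β4 |R1  (J1: last free bond brings flow in)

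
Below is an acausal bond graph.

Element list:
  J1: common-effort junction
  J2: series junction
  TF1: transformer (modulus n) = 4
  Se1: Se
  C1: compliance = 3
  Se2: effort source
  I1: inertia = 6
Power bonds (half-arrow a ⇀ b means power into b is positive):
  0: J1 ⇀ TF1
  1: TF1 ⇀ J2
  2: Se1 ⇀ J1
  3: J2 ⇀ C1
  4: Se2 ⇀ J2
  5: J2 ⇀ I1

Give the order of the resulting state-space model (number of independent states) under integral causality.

β2 stroke at J1  (Se1 (Se) sets effort on bond)
β4 stroke at J2  (source Se2 imposes e)
β0 stroke at TF1  (0-jn J1 has e-setter on 2)
β1 stroke at J2  (TF1: transformer flips bond 0)
β3 stroke at J2  (C1 outputs effort q/C1)
β5 stroke at I1  (only one flow-in slot at J2)

2  (C1, I1 all integral)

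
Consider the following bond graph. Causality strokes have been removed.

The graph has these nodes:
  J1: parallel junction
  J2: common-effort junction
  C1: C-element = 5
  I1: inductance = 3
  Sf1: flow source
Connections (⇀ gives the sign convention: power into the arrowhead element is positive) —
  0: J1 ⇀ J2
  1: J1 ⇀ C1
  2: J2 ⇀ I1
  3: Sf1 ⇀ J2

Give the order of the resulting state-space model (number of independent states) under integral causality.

β3 →Sf1  (Sf1 fixes flow; stroke at Sf1)
β1 →J1  (prefer integral on C1)
β0 →J2  (common-e at J1 fixed by 1)
β2 →I1  (common-e at J2 fixed by 0)

2  (C1, I1 all integral)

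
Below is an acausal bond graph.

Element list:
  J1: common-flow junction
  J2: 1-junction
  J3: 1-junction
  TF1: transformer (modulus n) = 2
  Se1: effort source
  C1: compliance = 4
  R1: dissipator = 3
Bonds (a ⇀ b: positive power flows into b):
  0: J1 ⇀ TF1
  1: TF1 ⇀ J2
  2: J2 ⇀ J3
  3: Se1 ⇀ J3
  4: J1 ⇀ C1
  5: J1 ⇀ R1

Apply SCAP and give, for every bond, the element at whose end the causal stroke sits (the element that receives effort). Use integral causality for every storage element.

#0 |J1
#1 |TF1
#2 |J2
#3 |J3
#4 |J1
#5 |R1

bond 3 |J3  (Se1 fixes effort; stroke away)
bond 2 |J2  (J3: last free bond brings flow in)
bond 1 |TF1  (closing 1-jn rule on J2)
bond 0 |J1  (TF1: transformer flips bond 1)
bond 4 |J1  (C1 outputs effort q/C1)
bond 5 |R1  (J1: last free bond brings flow in)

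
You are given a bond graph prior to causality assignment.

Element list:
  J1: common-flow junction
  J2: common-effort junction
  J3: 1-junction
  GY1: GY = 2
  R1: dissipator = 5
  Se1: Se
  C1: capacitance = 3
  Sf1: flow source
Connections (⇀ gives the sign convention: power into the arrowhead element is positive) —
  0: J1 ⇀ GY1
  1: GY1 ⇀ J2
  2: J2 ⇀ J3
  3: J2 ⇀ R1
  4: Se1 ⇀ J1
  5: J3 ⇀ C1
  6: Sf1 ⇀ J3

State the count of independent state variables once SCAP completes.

b4 stroke→J1  (Se1: effort source, stroke at far end)
b6 stroke→Sf1  (Sf1: flow source, stroke at near end)
b0 stroke→GY1  (only one flow-in slot at J1)
b2 stroke→J3  (1-jn J3 has f-setter on 6)
b5 stroke→J3  (common-f at J3 fixed by 6)
b1 stroke→GY1  (GY GY1: same side as bond 0)
b3 stroke→J2  (closing 0-jn rule on J2)

1  (C1 all integral)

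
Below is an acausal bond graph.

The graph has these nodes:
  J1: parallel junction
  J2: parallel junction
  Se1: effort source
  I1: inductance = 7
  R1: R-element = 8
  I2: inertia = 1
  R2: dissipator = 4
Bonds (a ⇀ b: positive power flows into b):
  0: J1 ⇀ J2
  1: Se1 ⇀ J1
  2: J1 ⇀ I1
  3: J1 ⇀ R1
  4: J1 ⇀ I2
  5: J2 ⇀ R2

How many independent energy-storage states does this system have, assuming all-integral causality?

b1 stroke→J1  (Se1 (Se) sets effort on bond)
b0 stroke→J2  (J1: bond 1 brought effort, rest push out)
b2 stroke→I1  (J1: bond 1 brought effort, rest push out)
b3 stroke→R1  (J1 effort already set via bond 1)
b4 stroke→I2  (0-jn J1 has e-setter on 1)
b5 stroke→R2  (0-jn J2 has e-setter on 0)

2  (I1, I2 all integral)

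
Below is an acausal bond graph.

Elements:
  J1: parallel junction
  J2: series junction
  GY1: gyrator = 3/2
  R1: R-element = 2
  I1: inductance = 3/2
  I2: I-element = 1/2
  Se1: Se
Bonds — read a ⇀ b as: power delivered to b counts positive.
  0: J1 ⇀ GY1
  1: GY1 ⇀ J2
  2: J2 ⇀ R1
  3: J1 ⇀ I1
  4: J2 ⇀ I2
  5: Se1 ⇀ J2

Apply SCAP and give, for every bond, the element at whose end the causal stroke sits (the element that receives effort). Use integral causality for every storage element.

b5 stroke at J2  (source Se1 imposes e)
b3 stroke at I1  (prefer integral on I1)
b0 stroke at J1  (closing 0-jn rule on J1)
b1 stroke at J2  (GY1 both-in/both-out from 0)
b4 stroke at I2  (prefer integral on I2)
b2 stroke at J2  (J2: bond 4 brought flow, rest push out)

β0 stroke→J1
β1 stroke→J2
β2 stroke→J2
β3 stroke→I1
β4 stroke→I2
β5 stroke→J2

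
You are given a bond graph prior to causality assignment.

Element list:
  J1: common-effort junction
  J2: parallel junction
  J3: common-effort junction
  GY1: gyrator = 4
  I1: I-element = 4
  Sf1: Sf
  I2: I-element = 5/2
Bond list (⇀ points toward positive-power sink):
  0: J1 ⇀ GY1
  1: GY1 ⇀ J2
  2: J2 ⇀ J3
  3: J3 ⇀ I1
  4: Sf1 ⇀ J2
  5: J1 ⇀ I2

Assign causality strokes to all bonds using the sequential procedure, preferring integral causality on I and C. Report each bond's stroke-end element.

#0 stroke at J1
#1 stroke at J2
#2 stroke at J3
#3 stroke at I1
#4 stroke at Sf1
#5 stroke at I2

b4 stroke→Sf1  (Sf1 (Sf) sets flow on bond)
b3 stroke→I1  (I1 integral (f out))
b2 stroke→J3  (J3: last free bond brings effort in)
b1 stroke→J2  (J2: last free bond brings effort in)
b0 stroke→J1  (GY1: gyrator matches bond 1)
b5 stroke→I2  (J1: bond 0 brought effort, rest push out)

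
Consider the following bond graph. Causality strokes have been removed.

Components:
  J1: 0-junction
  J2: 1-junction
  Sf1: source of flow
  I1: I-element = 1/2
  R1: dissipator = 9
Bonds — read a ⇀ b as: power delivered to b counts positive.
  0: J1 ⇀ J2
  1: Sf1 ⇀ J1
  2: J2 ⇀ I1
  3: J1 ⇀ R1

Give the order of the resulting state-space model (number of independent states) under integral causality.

1  (I1 all integral)

#1 →Sf1  (source Sf1 imposes f)
#2 →I1  (prefer integral on I1)
#0 →J2  (1-jn J2 has f-setter on 2)
#3 →J1  (closing 0-jn rule on J1)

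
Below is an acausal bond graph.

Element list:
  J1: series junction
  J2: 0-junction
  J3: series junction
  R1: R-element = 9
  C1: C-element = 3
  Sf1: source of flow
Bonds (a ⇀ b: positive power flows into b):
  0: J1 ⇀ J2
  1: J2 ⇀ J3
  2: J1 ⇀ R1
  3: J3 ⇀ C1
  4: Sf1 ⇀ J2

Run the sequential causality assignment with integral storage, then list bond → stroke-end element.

#4 stroke→Sf1  (source Sf1 imposes f)
#3 stroke→J3  (C1: C, integral causality)
#1 stroke→J2  (closing 1-jn rule on J3)
#0 stroke→J1  (J2: bond 1 brought effort, rest push out)
#2 stroke→R1  (only one flow-in slot at J1)

bond 0 |J1
bond 1 |J2
bond 2 |R1
bond 3 |J3
bond 4 |Sf1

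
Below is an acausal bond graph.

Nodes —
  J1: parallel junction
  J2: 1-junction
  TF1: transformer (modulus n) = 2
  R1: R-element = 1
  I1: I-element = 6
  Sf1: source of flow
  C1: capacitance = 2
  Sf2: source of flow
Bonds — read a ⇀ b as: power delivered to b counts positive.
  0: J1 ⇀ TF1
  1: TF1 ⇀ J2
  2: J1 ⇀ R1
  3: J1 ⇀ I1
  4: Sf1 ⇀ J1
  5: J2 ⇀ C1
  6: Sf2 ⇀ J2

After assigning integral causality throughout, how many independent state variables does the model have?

β4 stroke→Sf1  (Sf1 fixes flow; stroke at Sf1)
β6 stroke→Sf2  (source Sf2 imposes f)
β1 stroke→J2  (1-jn J2 has f-setter on 6)
β5 stroke→J2  (J2 flow already set via bond 6)
β0 stroke→TF1  (TF1: transformer flips bond 1)
β3 stroke→I1  (I1 integral (f out))
β2 stroke→J1  (only one effort-in slot at J1)

2  (C1, I1 all integral)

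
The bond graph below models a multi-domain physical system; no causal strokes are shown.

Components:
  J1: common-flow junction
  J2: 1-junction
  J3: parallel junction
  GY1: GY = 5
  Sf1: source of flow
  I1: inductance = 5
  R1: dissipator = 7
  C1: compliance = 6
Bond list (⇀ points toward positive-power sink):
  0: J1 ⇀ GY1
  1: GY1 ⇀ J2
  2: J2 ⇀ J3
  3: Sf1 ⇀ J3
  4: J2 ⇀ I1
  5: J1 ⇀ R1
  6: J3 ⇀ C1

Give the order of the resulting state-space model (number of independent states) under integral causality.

2  (C1, I1 all integral)

β3 stroke→Sf1  (Sf1 fixes flow; stroke at Sf1)
β4 stroke→I1  (prefer integral on I1)
β1 stroke→J2  (J2 flow already set via bond 4)
β2 stroke→J2  (J2: bond 4 brought flow, rest push out)
β6 stroke→J3  (J3: last free bond brings effort in)
β0 stroke→J1  (GY1 both-in/both-out from 1)
β5 stroke→R1  (only one flow-in slot at J1)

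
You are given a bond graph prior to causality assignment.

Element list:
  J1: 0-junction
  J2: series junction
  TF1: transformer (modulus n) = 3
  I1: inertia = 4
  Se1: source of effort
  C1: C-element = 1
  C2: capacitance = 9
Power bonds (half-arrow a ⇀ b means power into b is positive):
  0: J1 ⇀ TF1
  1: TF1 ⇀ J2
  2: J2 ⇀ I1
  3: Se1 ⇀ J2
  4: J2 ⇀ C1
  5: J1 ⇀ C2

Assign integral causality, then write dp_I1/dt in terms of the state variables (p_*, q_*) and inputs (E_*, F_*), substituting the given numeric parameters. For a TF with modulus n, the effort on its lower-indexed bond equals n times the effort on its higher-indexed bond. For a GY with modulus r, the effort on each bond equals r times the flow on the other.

#3 stroke→J2  (Se1: effort source, stroke at far end)
#2 stroke→I1  (I1 outputs flow p/I1)
#1 stroke→J2  (J2 flow already set via bond 2)
#4 stroke→J2  (J2 flow already set via bond 2)
#0 stroke→TF1  (TF TF1: opposite of bond 1)
#5 stroke→J1  (J1: last free bond brings effort in)

dp_I1/dt = E_Se1 - q_C1 + q_C2/27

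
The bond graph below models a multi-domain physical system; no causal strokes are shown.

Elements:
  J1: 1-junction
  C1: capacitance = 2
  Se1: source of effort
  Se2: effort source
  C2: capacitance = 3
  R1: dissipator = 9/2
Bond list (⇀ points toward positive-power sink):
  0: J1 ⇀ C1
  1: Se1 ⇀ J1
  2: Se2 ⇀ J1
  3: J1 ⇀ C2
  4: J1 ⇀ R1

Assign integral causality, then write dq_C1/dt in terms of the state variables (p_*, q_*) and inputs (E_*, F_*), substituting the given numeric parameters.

bond 1 →J1  (source Se1 imposes e)
bond 2 →J1  (Se2: effort source, stroke at far end)
bond 0 →J1  (C1 integral (e out))
bond 3 →J1  (C2: C, integral causality)
bond 4 →R1  (only one flow-in slot at J1)

dq_C1/dt = 2*E_Se1/9 + 2*E_Se2/9 - q_C1/9 - 2*q_C2/27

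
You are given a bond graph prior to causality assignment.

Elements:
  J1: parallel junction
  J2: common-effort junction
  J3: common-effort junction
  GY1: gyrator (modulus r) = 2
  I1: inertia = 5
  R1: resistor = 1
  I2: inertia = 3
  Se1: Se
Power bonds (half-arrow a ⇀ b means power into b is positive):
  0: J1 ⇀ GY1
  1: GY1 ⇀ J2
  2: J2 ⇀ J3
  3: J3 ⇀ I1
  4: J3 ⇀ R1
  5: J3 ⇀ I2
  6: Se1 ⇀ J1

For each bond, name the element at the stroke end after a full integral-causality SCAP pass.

bond 0 stroke at GY1
bond 1 stroke at GY1
bond 2 stroke at J2
bond 3 stroke at I1
bond 4 stroke at J3
bond 5 stroke at I2
bond 6 stroke at J1

b6 →J1  (Se1 fixes effort; stroke away)
b0 →GY1  (J1: bond 6 brought effort, rest push out)
b1 →GY1  (GY1: gyrator matches bond 0)
b2 →J2  (only one effort-in slot at J2)
b3 →I1  (prefer integral on I1)
b5 →I2  (I2 outputs flow p/I2)
b4 →J3  (closing 0-jn rule on J3)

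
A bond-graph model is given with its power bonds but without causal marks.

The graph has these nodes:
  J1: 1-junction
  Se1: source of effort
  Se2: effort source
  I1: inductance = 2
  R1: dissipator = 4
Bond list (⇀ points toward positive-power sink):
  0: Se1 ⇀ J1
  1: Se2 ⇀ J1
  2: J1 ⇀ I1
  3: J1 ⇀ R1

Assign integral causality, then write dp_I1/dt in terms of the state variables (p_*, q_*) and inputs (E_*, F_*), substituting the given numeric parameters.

#0 |J1  (Se1: effort source, stroke at far end)
#1 |J1  (Se2 (Se) sets effort on bond)
#2 |I1  (prefer integral on I1)
#3 |J1  (J1: bond 2 brought flow, rest push out)

dp_I1/dt = E_Se1 + E_Se2 - 2*p_I1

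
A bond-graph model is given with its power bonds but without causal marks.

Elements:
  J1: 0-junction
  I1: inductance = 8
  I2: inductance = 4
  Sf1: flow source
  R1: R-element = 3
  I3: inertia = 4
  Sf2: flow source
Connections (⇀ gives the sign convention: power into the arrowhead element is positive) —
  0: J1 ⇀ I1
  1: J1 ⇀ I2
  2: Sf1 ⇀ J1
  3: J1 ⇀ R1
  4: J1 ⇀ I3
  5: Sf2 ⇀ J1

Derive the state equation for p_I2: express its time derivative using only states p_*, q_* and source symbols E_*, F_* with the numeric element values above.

bond 2 |Sf1  (Sf1 fixes flow; stroke at Sf1)
bond 5 |Sf2  (Sf2 fixes flow; stroke at Sf2)
bond 0 |I1  (prefer integral on I1)
bond 1 |I2  (I2 outputs flow p/I2)
bond 4 |I3  (I3: I, integral causality)
bond 3 |J1  (J1 needs exactly one e-in)

dp_I2/dt = 3*F_Sf1 + 3*F_Sf2 - 3*p_I1/8 - 3*p_I2/4 - 3*p_I3/4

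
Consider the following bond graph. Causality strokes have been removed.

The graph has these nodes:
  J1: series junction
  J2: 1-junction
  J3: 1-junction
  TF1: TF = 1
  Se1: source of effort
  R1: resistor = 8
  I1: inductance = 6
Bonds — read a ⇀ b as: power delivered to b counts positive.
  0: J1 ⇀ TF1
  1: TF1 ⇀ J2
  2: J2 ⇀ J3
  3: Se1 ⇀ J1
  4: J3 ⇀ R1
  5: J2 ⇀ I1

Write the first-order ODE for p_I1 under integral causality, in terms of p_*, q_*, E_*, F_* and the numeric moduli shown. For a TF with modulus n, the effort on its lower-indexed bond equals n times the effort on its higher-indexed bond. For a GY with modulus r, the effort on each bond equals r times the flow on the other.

dp_I1/dt = E_Se1 - 4*p_I1/3

#3 stroke→J1  (source Se1 imposes e)
#0 stroke→TF1  (closing 1-jn rule on J1)
#1 stroke→J2  (TF TF1: opposite of bond 0)
#5 stroke→I1  (I1: I, integral causality)
#2 stroke→J2  (J2 flow already set via bond 5)
#4 stroke→J3  (J3: bond 2 brought flow, rest push out)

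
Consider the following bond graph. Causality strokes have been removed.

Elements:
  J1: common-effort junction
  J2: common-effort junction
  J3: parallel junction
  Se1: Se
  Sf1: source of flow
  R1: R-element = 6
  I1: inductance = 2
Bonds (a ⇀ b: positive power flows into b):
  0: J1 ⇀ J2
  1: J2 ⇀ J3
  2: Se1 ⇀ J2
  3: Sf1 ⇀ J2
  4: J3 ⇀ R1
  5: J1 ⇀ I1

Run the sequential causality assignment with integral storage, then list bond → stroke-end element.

b0 stroke→J1
b1 stroke→J3
b2 stroke→J2
b3 stroke→Sf1
b4 stroke→R1
b5 stroke→I1

#2 stroke at J2  (Se1 (Se) sets effort on bond)
#3 stroke at Sf1  (source Sf1 imposes f)
#0 stroke at J1  (J2 effort already set via bond 2)
#1 stroke at J3  (0-jn J2 has e-setter on 2)
#4 stroke at R1  (J3: bond 1 brought effort, rest push out)
#5 stroke at I1  (common-e at J1 fixed by 0)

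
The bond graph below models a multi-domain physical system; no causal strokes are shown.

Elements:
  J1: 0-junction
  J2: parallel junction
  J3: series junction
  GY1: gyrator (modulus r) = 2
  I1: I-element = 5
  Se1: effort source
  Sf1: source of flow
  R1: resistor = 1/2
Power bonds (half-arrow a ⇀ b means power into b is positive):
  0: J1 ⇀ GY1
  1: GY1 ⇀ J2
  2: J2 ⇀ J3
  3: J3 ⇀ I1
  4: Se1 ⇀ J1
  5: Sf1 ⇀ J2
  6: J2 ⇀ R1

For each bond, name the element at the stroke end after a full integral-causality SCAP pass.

β0 →GY1
β1 →GY1
β2 →J3
β3 →I1
β4 →J1
β5 →Sf1
β6 →J2

b4 →J1  (source Se1 imposes e)
b5 →Sf1  (Sf1 fixes flow; stroke at Sf1)
b0 →GY1  (J1 effort already set via bond 4)
b1 →GY1  (through GY1, causality inverts; strokes same side of GY1)
b3 →I1  (prefer integral on I1)
b2 →J3  (J3: bond 3 brought flow, rest push out)
b6 →J2  (J2: last free bond brings effort in)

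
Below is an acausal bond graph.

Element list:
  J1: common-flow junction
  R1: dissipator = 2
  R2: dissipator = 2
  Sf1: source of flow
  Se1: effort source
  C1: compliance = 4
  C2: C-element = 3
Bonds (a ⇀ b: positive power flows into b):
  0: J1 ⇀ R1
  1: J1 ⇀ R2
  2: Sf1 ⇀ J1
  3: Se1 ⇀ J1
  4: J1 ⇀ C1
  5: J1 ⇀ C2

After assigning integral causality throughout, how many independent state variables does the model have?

bond 2 stroke at Sf1  (Sf1: flow source, stroke at near end)
bond 3 stroke at J1  (source Se1 imposes e)
bond 0 stroke at J1  (J1: bond 2 brought flow, rest push out)
bond 1 stroke at J1  (common-f at J1 fixed by 2)
bond 4 stroke at J1  (common-f at J1 fixed by 2)
bond 5 stroke at J1  (J1: bond 2 brought flow, rest push out)

2  (C1, C2 all integral)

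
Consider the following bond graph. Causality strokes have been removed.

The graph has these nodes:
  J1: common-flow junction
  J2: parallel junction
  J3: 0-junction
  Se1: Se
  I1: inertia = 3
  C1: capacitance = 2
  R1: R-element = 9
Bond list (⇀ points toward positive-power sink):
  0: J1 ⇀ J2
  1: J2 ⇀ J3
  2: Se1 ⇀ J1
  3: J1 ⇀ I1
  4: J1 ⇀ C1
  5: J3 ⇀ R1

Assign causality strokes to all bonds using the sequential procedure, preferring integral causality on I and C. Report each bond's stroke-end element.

#2 stroke→J1  (Se1 fixes effort; stroke away)
#3 stroke→I1  (I1: I, integral causality)
#0 stroke→J1  (J1 flow already set via bond 3)
#4 stroke→J1  (1-jn J1 has f-setter on 3)
#1 stroke→J2  (only one effort-in slot at J2)
#5 stroke→J3  (closing 0-jn rule on J3)

b0 →J1
b1 →J2
b2 →J1
b3 →I1
b4 →J1
b5 →J3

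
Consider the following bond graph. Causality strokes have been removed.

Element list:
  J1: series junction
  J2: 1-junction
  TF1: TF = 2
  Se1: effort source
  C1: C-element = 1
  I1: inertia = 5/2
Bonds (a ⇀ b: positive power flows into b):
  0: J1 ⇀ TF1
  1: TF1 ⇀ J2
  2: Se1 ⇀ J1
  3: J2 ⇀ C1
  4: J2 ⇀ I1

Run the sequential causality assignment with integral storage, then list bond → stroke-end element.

b0 stroke at TF1
b1 stroke at J2
b2 stroke at J1
b3 stroke at J2
b4 stroke at I1

b2 stroke→J1  (Se1 (Se) sets effort on bond)
b0 stroke→TF1  (J1 needs exactly one f-in)
b1 stroke→J2  (TF1 one-in-one-out from 0)
b3 stroke→J2  (prefer integral on C1)
b4 stroke→I1  (closing 1-jn rule on J2)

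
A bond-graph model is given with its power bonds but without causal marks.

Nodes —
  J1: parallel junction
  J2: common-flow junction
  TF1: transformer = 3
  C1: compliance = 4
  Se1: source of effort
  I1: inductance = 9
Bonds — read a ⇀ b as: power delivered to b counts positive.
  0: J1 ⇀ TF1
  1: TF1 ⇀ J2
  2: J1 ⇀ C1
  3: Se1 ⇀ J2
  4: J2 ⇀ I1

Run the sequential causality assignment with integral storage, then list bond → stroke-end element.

β0 |TF1
β1 |J2
β2 |J1
β3 |J2
β4 |I1

b3 |J2  (source Se1 imposes e)
b2 |J1  (prefer integral on C1)
b0 |TF1  (0-jn J1 has e-setter on 2)
b1 |J2  (TF1: transformer flips bond 0)
b4 |I1  (J2: last free bond brings flow in)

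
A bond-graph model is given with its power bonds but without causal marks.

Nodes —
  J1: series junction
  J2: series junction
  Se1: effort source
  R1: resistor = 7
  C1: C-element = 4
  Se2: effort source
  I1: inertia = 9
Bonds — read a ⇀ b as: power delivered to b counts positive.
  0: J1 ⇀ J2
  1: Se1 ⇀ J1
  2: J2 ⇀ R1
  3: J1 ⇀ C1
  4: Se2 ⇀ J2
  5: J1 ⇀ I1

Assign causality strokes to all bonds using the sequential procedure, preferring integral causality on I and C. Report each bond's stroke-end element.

#0 stroke at J1
#1 stroke at J1
#2 stroke at J2
#3 stroke at J1
#4 stroke at J2
#5 stroke at I1

#1 |J1  (Se1 (Se) sets effort on bond)
#4 |J2  (Se2 fixes effort; stroke away)
#3 |J1  (C1 integral (e out))
#5 |I1  (I1: I, integral causality)
#0 |J1  (J1 flow already set via bond 5)
#2 |J2  (1-jn J2 has f-setter on 0)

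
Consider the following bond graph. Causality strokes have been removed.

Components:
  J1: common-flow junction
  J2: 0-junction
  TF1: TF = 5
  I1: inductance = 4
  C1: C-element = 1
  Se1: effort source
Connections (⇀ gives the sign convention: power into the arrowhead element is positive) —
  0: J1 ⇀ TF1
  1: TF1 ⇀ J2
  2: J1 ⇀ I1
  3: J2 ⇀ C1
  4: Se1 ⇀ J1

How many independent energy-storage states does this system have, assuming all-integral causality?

2  (C1, I1 all integral)

b4 stroke→J1  (Se1 fixes effort; stroke away)
b2 stroke→I1  (I1: I, integral causality)
b0 stroke→J1  (1-jn J1 has f-setter on 2)
b1 stroke→TF1  (TF1 one-in-one-out from 0)
b3 stroke→J2  (J2: last free bond brings effort in)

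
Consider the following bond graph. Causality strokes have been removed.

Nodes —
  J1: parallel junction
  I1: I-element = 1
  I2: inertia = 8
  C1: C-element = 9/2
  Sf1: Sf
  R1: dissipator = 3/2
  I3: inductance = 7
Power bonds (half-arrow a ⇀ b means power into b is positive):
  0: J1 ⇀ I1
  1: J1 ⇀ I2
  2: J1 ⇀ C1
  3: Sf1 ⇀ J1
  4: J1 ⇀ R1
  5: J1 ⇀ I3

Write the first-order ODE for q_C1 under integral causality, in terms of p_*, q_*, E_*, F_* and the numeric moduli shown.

#3 →Sf1  (Sf1: flow source, stroke at near end)
#0 →I1  (I1 integral (f out))
#1 →I2  (I2 integral (f out))
#2 →J1  (prefer integral on C1)
#4 →R1  (J1 effort already set via bond 2)
#5 →I3  (common-e at J1 fixed by 2)

dq_C1/dt = F_Sf1 - p_I1 - p_I2/8 - p_I3/7 - 4*q_C1/27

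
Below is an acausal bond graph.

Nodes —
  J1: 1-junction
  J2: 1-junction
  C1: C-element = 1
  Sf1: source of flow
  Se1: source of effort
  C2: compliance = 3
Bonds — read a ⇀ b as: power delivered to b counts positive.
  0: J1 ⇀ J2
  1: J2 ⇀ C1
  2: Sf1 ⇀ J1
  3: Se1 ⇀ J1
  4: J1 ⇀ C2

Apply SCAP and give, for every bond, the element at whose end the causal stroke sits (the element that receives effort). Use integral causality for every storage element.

bond 0 →J1
bond 1 →J2
bond 2 →Sf1
bond 3 →J1
bond 4 →J1

β2 →Sf1  (Sf1 (Sf) sets flow on bond)
β3 →J1  (Se1: effort source, stroke at far end)
β0 →J1  (J1: bond 2 brought flow, rest push out)
β4 →J1  (common-f at J1 fixed by 2)
β1 →J2  (J2: bond 0 brought flow, rest push out)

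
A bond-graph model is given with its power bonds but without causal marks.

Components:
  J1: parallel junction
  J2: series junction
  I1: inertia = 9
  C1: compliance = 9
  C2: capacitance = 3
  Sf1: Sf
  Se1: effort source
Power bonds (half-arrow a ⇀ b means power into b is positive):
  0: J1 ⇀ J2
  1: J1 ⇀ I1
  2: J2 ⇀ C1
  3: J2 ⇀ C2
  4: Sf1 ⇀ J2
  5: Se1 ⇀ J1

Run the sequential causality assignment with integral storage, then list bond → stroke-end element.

β0 stroke→J2
β1 stroke→I1
β2 stroke→J2
β3 stroke→J2
β4 stroke→Sf1
β5 stroke→J1

b4 stroke→Sf1  (Sf1: flow source, stroke at near end)
b5 stroke→J1  (Se1: effort source, stroke at far end)
b0 stroke→J2  (J1 effort already set via bond 5)
b1 stroke→I1  (J1 effort already set via bond 5)
b2 stroke→J2  (J2 flow already set via bond 4)
b3 stroke→J2  (J2 flow already set via bond 4)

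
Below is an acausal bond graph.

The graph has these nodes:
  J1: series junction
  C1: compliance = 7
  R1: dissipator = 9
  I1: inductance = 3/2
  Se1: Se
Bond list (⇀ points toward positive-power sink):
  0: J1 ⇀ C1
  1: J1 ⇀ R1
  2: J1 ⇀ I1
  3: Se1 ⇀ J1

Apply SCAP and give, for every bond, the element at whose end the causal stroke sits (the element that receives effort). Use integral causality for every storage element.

#0 stroke at J1
#1 stroke at J1
#2 stroke at I1
#3 stroke at J1

#3 |J1  (Se1 (Se) sets effort on bond)
#0 |J1  (C1: C, integral causality)
#2 |I1  (I1: I, integral causality)
#1 |J1  (J1 flow already set via bond 2)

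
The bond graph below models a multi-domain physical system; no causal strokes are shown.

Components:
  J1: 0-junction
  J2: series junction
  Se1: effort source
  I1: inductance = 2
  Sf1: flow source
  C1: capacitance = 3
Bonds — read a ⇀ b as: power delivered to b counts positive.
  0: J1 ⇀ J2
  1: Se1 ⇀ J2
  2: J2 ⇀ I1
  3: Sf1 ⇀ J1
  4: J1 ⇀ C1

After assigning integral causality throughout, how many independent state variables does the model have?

2  (C1, I1 all integral)

#1 stroke at J2  (Se1: effort source, stroke at far end)
#3 stroke at Sf1  (source Sf1 imposes f)
#2 stroke at I1  (I1 integral (f out))
#0 stroke at J2  (1-jn J2 has f-setter on 2)
#4 stroke at J1  (only one effort-in slot at J1)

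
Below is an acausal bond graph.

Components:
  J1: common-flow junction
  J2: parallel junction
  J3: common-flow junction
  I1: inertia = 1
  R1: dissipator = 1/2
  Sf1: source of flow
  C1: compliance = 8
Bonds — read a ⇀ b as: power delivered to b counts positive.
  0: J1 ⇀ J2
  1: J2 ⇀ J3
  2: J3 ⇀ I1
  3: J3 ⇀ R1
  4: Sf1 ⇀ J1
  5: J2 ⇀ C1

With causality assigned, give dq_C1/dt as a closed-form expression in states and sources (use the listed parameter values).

dq_C1/dt = F_Sf1 - p_I1

bond 4 stroke at Sf1  (Sf1 fixes flow; stroke at Sf1)
bond 0 stroke at J1  (J1 flow already set via bond 4)
bond 2 stroke at I1  (I1: I, integral causality)
bond 1 stroke at J3  (J3 flow already set via bond 2)
bond 3 stroke at J3  (J3 flow already set via bond 2)
bond 5 stroke at J2  (only one effort-in slot at J2)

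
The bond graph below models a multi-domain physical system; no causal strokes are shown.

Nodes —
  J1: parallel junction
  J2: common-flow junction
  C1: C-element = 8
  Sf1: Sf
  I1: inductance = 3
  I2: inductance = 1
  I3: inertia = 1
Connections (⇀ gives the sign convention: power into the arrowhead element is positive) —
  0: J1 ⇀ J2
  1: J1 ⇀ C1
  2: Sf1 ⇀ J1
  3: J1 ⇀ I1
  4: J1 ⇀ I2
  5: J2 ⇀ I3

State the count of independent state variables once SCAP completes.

4  (C1, I1, I2, I3 all integral)

bond 2 stroke at Sf1  (Sf1: flow source, stroke at near end)
bond 1 stroke at J1  (C1 integral (e out))
bond 0 stroke at J2  (J1 effort already set via bond 1)
bond 3 stroke at I1  (common-e at J1 fixed by 1)
bond 4 stroke at I2  (common-e at J1 fixed by 1)
bond 5 stroke at I3  (closing 1-jn rule on J2)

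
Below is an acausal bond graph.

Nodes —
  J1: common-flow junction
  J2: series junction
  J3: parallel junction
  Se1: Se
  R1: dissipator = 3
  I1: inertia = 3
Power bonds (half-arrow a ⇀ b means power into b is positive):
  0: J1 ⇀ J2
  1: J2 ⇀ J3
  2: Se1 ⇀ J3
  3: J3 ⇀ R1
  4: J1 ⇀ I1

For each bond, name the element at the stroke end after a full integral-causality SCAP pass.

b2 |J3  (source Se1 imposes e)
b1 |J2  (J3 effort already set via bond 2)
b3 |R1  (0-jn J3 has e-setter on 2)
b0 |J1  (J2 needs exactly one f-in)
b4 |I1  (J1: last free bond brings flow in)

bond 0 |J1
bond 1 |J2
bond 2 |J3
bond 3 |R1
bond 4 |I1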